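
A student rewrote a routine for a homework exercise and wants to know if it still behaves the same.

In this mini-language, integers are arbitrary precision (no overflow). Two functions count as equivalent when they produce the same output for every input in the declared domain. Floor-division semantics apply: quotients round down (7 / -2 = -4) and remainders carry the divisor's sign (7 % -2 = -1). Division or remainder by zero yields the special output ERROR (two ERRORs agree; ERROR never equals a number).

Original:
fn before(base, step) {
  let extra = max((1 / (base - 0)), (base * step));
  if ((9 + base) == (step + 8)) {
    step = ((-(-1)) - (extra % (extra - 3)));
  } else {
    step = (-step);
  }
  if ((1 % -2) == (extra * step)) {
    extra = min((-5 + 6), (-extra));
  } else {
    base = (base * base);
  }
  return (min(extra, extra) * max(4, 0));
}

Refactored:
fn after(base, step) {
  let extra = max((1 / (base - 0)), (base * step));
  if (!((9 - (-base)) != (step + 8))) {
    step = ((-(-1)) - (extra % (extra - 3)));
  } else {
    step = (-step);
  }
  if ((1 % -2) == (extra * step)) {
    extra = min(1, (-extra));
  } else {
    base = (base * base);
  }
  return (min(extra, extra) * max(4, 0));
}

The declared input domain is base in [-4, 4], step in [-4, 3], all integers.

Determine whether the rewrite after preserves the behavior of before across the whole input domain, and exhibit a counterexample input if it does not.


Comparing the listings, the differences include: comparison usage differs, plus constant usage differs, plus boolean connective usage differs, plus arithmetic usage differs.
Tracing base=-4, step=2: before: extra := -1 | ((9 + base) == (step + 8)): false | step := -2 | ((1 % -2) == (extra * step)): false | base := 16 | result -4 | after: extra := -1 | (!((9 - (-base)) != (step + 8))): false | step := -2 | ((1 % -2) == (extra * step)): false | base := 16 | result -4 — matching result -4.
Sweeping the whole domain (72 inputs) finds no disagreement.
verdict: equivalent


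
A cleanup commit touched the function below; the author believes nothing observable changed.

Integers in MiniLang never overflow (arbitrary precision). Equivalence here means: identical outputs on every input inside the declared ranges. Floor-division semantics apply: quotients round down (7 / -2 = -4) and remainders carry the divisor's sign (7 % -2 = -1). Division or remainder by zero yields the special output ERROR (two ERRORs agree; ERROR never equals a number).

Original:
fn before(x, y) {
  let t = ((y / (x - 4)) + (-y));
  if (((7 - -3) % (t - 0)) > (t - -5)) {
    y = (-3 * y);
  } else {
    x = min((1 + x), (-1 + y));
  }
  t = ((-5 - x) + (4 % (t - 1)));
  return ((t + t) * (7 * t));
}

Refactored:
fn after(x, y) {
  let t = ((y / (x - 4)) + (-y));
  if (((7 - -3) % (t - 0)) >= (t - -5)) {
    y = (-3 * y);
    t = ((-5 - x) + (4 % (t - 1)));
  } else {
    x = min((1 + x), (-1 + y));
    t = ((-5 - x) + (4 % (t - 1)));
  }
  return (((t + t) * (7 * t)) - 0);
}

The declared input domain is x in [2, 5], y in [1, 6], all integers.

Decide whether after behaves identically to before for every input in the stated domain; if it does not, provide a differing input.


Equivalent. The one real change (`(((7 - -3) % (t - 0)) > (t - -5))` became `(((7 - -3) % (t - 0)) >= (t - -5))`) has no effect anywhere in the declared ranges.
An exhaustive pass over the 24 declared inputs shows identical outputs.
As a probe, take x=3, y=5: before runs t becomes -10; next (((7 - -3) % (t - 0)) > (t - -5)) evaluates to true; next y becomes -15; next t becomes -15; next final value 3150; after runs t becomes -10; next (((7 - -3) % (t - 0)) >= (t - -5)) evaluates to true; next y becomes -15; next t becomes -15; next final value 3150; both end at 3150.
verdict: equivalent


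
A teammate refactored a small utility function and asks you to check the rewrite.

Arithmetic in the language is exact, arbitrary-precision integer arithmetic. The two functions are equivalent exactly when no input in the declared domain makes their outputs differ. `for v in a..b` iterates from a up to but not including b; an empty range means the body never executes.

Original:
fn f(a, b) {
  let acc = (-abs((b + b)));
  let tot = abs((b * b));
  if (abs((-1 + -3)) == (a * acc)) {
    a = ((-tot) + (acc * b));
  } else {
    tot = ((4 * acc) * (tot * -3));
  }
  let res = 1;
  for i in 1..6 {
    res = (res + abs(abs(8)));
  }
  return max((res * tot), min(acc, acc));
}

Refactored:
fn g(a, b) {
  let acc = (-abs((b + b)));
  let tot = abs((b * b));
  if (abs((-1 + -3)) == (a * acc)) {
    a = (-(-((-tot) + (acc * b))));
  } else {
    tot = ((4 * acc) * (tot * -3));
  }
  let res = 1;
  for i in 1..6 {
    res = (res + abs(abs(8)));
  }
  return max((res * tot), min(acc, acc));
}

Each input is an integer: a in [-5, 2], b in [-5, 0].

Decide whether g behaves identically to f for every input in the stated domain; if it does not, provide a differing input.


Comparing the listings, the differences include: same computation, different form.
One worked example (a=1, b=-3) — f: acc becomes -6; next tot becomes 9; next (abs((-1 + -3)) == (a * acc)) evaluates to false; next tot becomes 648; next res becomes 1; next at i=1:; next res becomes 9; next at i=2:; next res becomes 17; next at i=3:; next res becomes 25; next at i=4:; next res becomes 33; next at i=5:; next res becomes 41; next final value 26568; g: acc becomes -6; next tot becomes 9; next (abs((-1 + -3)) == (a * acc)) evaluates to false; next tot becomes 648; next res becomes 1; next at i=1:; next res becomes 9; next at i=2:; next res becomes 17; next at i=3:; next res becomes 25; next at i=4:; next res becomes 33; next at i=5:; next res becomes 41; next final value 26568; agreement on 26568.
Sweeping the whole domain (48 inputs) finds no disagreement.
verdict: equivalent


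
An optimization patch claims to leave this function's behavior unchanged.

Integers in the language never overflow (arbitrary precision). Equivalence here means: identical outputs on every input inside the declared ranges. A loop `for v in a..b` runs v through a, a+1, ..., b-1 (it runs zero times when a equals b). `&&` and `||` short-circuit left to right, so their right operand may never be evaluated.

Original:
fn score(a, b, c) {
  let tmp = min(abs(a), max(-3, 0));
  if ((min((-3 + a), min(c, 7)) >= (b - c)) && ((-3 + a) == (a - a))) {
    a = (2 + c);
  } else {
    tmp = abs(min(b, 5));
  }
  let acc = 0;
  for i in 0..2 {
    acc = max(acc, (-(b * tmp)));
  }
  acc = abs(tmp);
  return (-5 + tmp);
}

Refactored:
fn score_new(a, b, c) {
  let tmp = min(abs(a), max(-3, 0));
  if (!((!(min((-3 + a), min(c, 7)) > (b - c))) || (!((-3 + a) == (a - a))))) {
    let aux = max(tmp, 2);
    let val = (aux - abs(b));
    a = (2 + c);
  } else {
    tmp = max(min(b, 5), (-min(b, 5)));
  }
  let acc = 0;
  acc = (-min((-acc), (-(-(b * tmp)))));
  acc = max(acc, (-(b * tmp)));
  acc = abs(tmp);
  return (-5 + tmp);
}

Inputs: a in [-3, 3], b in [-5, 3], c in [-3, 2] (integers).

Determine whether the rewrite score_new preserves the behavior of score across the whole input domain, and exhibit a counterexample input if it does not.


The rewrite breaks on a=3, b=-4, c=-2, where the results are -5 and -1.
score: tmp=0, then ((min((-3 + a), min(c, 7)) >= (b - c)) && ((-3 + a) == (a - a))) is true, then a=0, then acc=0, then (i=0), then acc=0, then (i=1), then acc=0, then acc=0, then returns -5
score_new: tmp=0, then (!((!(min((-3 + a), min(c, 7)) > (b - c))) || (!((-3 + a) == (a - a))))) is false, then tmp=4, then acc=0, then acc=16, then acc=16, then acc=4, then returns -1
verdict: not equivalent; witness: a=3, b=-4, c=-2


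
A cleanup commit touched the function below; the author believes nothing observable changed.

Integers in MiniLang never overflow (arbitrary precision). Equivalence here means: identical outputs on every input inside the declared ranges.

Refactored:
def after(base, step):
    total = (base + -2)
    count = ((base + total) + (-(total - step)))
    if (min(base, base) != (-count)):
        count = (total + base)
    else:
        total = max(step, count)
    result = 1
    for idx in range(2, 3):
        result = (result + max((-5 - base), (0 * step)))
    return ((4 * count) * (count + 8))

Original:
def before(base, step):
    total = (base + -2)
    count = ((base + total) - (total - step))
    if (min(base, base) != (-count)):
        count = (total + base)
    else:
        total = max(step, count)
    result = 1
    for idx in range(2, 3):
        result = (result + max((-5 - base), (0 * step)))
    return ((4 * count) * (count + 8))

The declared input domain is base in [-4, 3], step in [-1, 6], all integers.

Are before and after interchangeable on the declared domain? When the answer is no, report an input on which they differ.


This is a faithful refactor — arithmetic usage differs, but the computed results match everywhere.
Tracing base=-3, step=2: before: total := -5 | count := -1 | (min(base, base) != (-count)): true | count := -8 | result := 1 | iter idx=2: | result := 1 | result 0 | after: total := -5 | count := -1 | (min(base, base) != (-count)): true | count := -8 | result := 1 | iter idx=2: | result := 1 | result 0 — matching result 0.
Across all 64 domain points the two functions coincide.
verdict: equivalent


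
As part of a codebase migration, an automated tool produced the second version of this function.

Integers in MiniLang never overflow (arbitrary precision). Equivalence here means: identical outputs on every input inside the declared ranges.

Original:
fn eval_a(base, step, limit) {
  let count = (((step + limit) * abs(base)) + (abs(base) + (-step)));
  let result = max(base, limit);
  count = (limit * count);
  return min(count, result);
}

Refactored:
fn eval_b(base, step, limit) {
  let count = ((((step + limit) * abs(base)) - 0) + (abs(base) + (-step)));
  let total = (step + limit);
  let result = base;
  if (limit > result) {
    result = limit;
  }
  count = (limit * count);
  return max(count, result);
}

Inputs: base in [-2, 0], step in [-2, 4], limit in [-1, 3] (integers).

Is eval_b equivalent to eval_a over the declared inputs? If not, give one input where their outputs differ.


There is a counterexample at base=-2, step=-2, limit=-1: -1 on one side, 2 on the other.
eval_a: count=-2, then result=-1, then count=2, then returns -1
eval_b: count=-2, then total=-3, then result=-2, then (limit > result) is true, then result=-1, then count=2, then returns 2
verdict: not equivalent; witness: base=-2, step=-2, limit=-1


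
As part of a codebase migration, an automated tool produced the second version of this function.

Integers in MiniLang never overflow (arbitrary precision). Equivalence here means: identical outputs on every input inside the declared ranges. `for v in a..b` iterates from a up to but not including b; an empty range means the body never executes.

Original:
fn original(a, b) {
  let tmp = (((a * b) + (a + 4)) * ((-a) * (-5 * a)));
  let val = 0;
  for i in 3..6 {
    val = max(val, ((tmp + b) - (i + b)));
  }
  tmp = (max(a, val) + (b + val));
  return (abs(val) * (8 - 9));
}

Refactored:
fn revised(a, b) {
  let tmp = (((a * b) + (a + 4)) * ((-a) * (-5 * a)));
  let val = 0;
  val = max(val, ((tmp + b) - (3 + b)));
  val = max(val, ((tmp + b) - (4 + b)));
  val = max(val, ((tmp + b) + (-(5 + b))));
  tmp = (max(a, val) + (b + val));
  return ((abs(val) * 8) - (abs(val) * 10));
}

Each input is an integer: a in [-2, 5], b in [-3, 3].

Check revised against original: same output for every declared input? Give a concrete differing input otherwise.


Evaluate both at a=-2, b=-3.
original: tmp = 160; val = 0; [i=3]; val = 157; [i=4]; val = 157; [i=5]; val = 157; tmp = 311; return -157
revised: tmp = 160; val = 0; val = 157; val = 157; val = 157; tmp = 311; return -314
-157 and -314 differ, so these are not the same function on this domain.
verdict: not equivalent; witness: a=-2, b=-3


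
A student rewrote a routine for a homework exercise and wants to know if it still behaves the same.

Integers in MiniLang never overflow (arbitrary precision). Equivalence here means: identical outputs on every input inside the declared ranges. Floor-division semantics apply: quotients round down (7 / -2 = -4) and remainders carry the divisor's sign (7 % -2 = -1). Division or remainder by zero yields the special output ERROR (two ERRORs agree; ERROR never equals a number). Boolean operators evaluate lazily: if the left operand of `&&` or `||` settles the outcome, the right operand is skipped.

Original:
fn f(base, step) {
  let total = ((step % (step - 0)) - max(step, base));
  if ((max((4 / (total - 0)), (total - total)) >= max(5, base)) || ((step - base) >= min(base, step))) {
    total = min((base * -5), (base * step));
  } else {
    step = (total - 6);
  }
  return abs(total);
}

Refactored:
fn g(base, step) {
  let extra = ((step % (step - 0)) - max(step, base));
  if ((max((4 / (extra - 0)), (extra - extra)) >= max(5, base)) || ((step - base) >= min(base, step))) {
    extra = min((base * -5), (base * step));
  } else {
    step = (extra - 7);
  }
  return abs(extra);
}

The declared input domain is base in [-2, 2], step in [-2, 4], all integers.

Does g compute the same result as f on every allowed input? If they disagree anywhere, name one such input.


The suspicious edit (`6` became `7`) never changes the result for any input inside the declared domain.
Spot check at base=-1, step=2 — f: total becomes -2; next ((max((4 / (total - 0)), (total - total)) >= max(5, base)) || ((step - base) >= min(base, step))) evaluates to true; next total becomes -2; next final value 2. g: extra becomes -2; next ((max((4 / (extra - 0)), (extra - extra)) >= max(5, base)) || ((step - base) >= min(base, step))) evaluates to true; next extra becomes -2; next final value 2. Both give 2.
Checked all 35 inputs in the declared domain: the outputs agree on every one.
verdict: equivalent


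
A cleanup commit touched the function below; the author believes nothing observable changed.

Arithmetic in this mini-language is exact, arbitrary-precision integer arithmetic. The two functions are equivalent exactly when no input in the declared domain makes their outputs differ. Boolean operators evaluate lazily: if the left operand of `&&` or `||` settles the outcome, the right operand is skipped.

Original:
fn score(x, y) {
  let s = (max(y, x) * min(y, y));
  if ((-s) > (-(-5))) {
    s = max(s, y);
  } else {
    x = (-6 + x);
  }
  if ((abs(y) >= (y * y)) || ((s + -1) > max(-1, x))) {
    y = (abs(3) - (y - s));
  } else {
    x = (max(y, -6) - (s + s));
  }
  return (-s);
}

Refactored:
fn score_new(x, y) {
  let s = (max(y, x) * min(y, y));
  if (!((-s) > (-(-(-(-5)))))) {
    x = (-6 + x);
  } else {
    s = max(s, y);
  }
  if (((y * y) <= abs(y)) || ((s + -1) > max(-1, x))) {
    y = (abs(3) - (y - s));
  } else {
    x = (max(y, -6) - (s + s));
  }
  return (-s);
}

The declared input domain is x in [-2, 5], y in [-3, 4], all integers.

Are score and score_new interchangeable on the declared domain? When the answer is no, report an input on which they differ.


Behavior is preserved: although boolean connective usage differs, and comparison usage differs, the outputs never diverge.
Spot check at x=5, y=4 — score: s becomes 20; next ((-s) > (-(-5))) evaluates to false; next x becomes -1; next ((abs(y) >= (y * y)) || ((s + -1) > max(-1, x))) evaluates to true; next y becomes 19; next final value -20. score_new: s becomes 20; next (!((-s) > (-(-(-(-5)))))) evaluates to true; next x becomes -1; next (((y * y) <= abs(y)) || ((s + -1) > max(-1, x))) evaluates to true; next y becomes 19; next final value -20. Both give -20.
Across all 64 domain points the two functions coincide.
verdict: equivalent


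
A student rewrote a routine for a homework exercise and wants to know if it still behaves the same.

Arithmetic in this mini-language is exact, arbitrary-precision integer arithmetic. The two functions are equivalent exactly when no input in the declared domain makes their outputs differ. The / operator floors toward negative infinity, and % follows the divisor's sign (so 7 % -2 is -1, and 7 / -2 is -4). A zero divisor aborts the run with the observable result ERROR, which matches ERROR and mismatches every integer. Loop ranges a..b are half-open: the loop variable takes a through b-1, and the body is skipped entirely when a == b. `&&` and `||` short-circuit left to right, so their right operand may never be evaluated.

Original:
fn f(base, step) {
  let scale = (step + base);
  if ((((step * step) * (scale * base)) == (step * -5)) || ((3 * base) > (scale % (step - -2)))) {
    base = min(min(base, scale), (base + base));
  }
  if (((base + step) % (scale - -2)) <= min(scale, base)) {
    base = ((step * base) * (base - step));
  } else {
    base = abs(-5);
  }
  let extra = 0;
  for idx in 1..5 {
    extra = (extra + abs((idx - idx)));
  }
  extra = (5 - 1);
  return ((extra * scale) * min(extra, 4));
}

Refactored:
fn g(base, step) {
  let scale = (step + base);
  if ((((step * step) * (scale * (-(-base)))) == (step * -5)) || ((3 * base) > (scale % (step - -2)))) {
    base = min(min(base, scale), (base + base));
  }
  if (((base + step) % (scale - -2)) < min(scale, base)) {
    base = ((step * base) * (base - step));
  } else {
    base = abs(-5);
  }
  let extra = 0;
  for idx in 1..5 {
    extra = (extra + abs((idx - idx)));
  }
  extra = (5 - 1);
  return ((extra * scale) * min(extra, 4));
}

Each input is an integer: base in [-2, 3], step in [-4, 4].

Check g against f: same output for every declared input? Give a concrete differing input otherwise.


Equivalent. The edit looks behavioral (`(((base + step) % (scale - -2)) <= min(scale, base))` became `(((base + step) % (scale - -2)) < min(scale, base))`), but over these ranges it never changes the outcome.
Checked all 54 inputs in the declared domain: the outputs agree on every one.
One worked example (base=3, step=-2) — f: scale = 1; division by zero -> ERROR; g: scale = 1; division by zero -> ERROR; agreement on ERROR.
verdict: equivalent


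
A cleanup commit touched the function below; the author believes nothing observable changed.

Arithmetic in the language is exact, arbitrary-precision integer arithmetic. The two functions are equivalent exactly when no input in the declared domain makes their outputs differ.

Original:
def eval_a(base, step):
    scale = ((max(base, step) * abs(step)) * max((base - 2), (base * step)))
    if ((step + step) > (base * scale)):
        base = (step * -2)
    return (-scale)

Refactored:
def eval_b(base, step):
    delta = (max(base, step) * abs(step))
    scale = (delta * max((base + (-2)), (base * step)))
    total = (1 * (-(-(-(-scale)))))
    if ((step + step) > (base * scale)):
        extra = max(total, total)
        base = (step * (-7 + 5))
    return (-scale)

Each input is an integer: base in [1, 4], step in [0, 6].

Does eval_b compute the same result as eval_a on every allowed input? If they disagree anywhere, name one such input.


Reading the diff, among the changes: arithmetic usage differs, and statement counts differ, and min/max/abs usage differs, and local variable names differ, and constant usage differs.
Spot check at base=3, step=1 — eval_a: scale becomes 9; next ((step + step) > (base * scale)) evaluates to false; next final value -9. eval_b: delta becomes 3; next scale becomes 9; next total becomes 9; next ((step + step) > (base * scale)) evaluates to false; next final value -9. Both give -9.
Across all 28 domain points the two functions coincide.
verdict: equivalent


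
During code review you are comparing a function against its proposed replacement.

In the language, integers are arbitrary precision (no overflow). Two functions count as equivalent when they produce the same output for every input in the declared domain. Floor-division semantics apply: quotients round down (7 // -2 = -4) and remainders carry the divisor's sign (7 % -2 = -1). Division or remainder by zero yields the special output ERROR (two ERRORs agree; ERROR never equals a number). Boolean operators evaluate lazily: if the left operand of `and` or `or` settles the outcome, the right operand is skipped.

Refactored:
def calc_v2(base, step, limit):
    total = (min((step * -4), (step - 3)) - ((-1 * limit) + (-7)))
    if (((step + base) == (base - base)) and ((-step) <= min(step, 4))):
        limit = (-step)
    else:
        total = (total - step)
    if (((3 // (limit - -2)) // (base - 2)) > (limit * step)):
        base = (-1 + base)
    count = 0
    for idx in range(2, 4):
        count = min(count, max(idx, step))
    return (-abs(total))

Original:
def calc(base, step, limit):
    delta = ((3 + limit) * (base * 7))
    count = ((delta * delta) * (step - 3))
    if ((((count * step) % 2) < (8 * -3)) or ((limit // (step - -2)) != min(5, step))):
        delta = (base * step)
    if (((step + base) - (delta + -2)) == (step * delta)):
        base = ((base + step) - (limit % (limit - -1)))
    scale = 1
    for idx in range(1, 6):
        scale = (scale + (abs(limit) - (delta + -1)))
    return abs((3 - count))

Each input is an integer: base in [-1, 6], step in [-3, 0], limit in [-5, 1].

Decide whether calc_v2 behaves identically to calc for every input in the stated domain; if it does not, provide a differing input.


Not equivalent: base=-1, step=-3, limit=-5 separates them (1179 vs -1).
calc: delta=14, then count=-1176, then ((((count * step) % 2) < (8 * -3)) or ((limit // (step - -2)) != min(5, step))) is true, then delta=3, then (((step + base) - (delta + -2)) == (step * delta)) is false, then scale=1, then (idx=1), then scale=4, then (idx=2), then scale=7, then (idx=3), then scale=10, then (idx=4), then scale=13, then (idx=5), then scale=16, then returns 1179
calc_v2: total=-4, then (((step + base) == (base - base)) and ((-step) <= min(step, 4))) is false, then total=-1, then (((3 // (limit - -2)) // (base - 2)) > (limit * step)) is false, then count=0, then (idx=2), then count=0, then (idx=3), then count=0, then returns -1
verdict: not equivalent; witness: base=-1, step=-3, limit=-5


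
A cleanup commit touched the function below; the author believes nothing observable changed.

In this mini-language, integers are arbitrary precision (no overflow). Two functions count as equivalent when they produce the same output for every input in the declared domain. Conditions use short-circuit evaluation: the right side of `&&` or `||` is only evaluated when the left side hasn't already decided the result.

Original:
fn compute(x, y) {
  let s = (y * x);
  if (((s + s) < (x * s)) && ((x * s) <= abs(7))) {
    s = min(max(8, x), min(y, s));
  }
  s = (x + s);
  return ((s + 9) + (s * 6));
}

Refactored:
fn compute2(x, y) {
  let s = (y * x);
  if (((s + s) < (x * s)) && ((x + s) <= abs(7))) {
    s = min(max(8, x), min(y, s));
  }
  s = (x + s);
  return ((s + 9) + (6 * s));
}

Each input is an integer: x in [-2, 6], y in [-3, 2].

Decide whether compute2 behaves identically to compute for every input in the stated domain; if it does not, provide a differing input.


Consider the input x=3, y=1.
compute: s := 3 | (((s + s) < (x * s)) && ((x * s) <= abs(7))): false | s := 6 | result 51
compute2: s := 3 | (((s + s) < (x * s)) && ((x + s) <= abs(7))): true | s := 1 | s := 4 | result 37
51 vs 37 — the two versions disagree here.
verdict: not equivalent; witness: x=3, y=1


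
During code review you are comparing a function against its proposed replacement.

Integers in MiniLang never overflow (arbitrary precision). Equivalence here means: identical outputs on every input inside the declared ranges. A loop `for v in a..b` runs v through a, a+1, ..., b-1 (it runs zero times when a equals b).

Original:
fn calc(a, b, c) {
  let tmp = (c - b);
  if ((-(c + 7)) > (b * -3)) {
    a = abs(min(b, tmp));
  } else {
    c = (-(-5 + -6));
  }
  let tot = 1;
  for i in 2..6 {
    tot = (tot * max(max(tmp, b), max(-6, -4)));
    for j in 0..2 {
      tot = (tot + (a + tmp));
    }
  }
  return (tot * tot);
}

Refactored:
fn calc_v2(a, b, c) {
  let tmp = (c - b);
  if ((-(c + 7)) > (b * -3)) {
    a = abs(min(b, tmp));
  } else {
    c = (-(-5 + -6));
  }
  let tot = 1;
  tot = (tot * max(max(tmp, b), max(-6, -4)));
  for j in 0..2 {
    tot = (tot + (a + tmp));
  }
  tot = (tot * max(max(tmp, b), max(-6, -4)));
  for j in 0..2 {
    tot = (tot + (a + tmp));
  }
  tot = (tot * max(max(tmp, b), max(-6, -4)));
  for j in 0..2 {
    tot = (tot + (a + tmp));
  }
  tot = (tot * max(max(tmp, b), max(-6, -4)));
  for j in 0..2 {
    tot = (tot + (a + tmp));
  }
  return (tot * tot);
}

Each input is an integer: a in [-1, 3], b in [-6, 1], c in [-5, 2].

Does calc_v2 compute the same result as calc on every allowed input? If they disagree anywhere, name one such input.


The two are interchangeable: arithmetic usage differs; constant usage differs; min/max/abs usage differs; loop structure differs; statement counts differ; local variable names differ, and every declared input agrees.
Spot check at a=3, b=0, c=2 — calc: tmp := 2 | ((-(c + 7)) > (b * -3)): false | c := 11 | tot := 1 | iter i=2: | tot := 2 | iter j=0: | tot := 7 | iter j=1: | tot := 12 | iter i=3: | tot := 24 | iter j=0: | tot := 29 | iter j=1: | tot := 34 | iter i=4: | tot := 68 | iter j=0: | tot := 73 | iter j=1: | tot := 78 | iter i=5: | tot := 156 | iter j=0: | tot := 161 | iter j=1: | tot := 166 | result 27556. calc_v2: tmp := 2 | ((-(c + 7)) > (b * -3)): false | c := 11 | tot := 1 | tot := 2 | iter j=0: | tot := 7 | iter j=1: | tot := 12 | tot := 24 | iter j=0: | tot := 29 | iter j=1: | tot := 34 | tot := 68 | iter j=0: | tot := 73 | iter j=1: | tot := 78 | tot := 156 | iter j=0: | tot := 161 | iter j=1: | tot := 166 | result 27556. Both give 27556.
Every one of the 320 inputs gives matching results.
verdict: equivalent


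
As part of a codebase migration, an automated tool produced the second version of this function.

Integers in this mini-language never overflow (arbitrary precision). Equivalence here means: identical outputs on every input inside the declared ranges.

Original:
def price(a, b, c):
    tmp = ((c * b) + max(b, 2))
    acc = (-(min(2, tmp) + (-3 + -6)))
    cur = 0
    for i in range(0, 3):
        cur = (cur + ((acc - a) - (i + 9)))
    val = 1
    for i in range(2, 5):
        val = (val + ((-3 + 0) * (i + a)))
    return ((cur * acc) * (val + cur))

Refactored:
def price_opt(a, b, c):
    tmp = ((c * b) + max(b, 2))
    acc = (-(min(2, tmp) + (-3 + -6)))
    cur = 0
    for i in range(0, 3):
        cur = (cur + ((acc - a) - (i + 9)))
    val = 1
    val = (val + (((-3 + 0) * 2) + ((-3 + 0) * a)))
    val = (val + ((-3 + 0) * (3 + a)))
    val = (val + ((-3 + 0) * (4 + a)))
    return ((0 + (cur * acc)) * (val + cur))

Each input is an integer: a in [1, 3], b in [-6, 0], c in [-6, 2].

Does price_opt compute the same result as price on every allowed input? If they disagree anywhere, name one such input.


Reading the diff, among the changes: loop structure differs, and arithmetic usage differs, and statement counts differ, and constant usage differs.
One worked example (a=2, b=0, c=-6) — price: tmp := 2 | acc := 7 | cur := 0 | iter i=0: | cur := -4 | iter i=1: | cur := -9 | iter i=2: | cur := -15 | val := 1 | iter i=2: | val := -11 | iter i=3: | val := -26 | iter i=4: | val := -44 | result 6195; price_opt: tmp := 2 | acc := 7 | cur := 0 | iter i=0: | cur := -4 | iter i=1: | cur := -9 | iter i=2: | cur := -15 | val := 1 | val := -11 | val := -26 | val := -44 | result 6195; agreement on 6195.
Sweeping the whole domain (189 inputs) finds no disagreement.
verdict: equivalent


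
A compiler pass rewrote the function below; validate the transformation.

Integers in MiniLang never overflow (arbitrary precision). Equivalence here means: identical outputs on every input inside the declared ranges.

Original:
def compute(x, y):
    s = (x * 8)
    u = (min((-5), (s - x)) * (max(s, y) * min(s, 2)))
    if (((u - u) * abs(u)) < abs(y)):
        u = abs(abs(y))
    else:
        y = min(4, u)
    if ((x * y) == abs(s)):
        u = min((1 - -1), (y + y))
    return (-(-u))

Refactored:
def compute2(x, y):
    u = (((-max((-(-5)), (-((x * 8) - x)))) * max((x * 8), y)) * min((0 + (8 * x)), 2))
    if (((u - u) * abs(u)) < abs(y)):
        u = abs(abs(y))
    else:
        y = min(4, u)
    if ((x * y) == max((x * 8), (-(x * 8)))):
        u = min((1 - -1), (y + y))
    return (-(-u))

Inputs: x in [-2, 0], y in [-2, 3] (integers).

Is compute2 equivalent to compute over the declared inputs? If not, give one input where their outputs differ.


Comparing the listings, the differences include: min/max/abs usage differs; arithmetic usage differs; local variable names differ; statement counts differ; constant usage differs.
One worked example (x=-1, y=3) — compute: s := -8 | u := 168 | (((u - u) * abs(u)) < abs(y)): true | u := 3 | ((x * y) == abs(s)): false | result 3; compute2: u := 168 | (((u - u) * abs(u)) < abs(y)): true | u := 3 | ((x * y) == max((x * 8), (-(x * 8)))): false | result 3; agreement on 3.
Across all 18 domain points the two functions coincide.
verdict: equivalent


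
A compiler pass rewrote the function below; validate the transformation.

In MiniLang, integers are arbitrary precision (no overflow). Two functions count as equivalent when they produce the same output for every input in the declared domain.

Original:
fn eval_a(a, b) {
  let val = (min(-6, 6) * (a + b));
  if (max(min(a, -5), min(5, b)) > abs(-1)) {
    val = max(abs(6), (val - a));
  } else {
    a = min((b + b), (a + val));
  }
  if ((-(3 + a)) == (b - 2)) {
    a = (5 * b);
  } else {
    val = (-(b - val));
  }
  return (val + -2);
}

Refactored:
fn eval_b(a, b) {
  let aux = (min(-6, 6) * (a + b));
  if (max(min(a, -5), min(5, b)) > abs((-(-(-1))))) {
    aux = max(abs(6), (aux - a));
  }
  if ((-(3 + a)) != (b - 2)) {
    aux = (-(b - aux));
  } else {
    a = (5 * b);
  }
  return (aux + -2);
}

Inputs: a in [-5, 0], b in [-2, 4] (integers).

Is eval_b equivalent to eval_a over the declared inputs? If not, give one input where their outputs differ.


Take a=-2, b=1.
eval_a: val=6, then (max(min(a, -5), min(5, b)) > abs(-1)) is false, then a=2, then ((-(3 + a)) == (b - 2)) is false, then val=5, then returns 3
eval_b: aux=6, then (max(min(a, -5), min(5, b)) > abs((-(-(-1))))) is false, then ((-(3 + a)) != (b - 2)) is false, then a=5, then returns 4
3 against 4: the behavior changed.
verdict: not equivalent; witness: a=-2, b=1


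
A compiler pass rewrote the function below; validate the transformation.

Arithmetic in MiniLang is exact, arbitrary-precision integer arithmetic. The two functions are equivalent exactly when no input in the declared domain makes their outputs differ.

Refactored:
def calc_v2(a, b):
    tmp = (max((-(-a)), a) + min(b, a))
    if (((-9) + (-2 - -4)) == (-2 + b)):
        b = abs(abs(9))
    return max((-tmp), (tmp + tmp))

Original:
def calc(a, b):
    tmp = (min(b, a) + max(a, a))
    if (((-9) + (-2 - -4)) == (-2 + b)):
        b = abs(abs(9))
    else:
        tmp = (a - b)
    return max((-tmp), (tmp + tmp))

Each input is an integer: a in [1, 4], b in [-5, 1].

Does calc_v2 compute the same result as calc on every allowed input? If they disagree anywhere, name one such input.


Evaluate both at a=1, b=-4.
calc: tmp becomes -3; next (((-9) + (-2 - -4)) == (-2 + b)) evaluates to false; next tmp becomes 5; next final value 10
calc_v2: tmp becomes -3; next (((-9) + (-2 - -4)) == (-2 + b)) evaluates to false; next final value 3
10 against 3: the behavior changed.
verdict: not equivalent; witness: a=1, b=-4


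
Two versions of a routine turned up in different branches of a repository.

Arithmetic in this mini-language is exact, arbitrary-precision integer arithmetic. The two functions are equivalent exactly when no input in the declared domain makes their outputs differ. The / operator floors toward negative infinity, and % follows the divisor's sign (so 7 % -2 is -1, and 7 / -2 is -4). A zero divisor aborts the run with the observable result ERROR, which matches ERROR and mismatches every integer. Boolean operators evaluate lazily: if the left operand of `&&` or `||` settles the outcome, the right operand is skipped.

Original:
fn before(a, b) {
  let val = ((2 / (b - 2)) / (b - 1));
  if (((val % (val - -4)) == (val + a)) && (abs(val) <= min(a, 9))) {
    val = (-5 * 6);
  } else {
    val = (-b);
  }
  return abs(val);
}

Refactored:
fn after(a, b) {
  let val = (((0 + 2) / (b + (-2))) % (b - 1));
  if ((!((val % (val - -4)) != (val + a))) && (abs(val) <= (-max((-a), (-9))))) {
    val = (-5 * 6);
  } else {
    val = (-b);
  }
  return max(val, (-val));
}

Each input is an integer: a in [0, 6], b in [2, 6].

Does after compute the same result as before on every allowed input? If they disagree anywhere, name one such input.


At a=0, b=3: before gives 3, after gives 30.
verdict: not equivalent; witness: a=0, b=3


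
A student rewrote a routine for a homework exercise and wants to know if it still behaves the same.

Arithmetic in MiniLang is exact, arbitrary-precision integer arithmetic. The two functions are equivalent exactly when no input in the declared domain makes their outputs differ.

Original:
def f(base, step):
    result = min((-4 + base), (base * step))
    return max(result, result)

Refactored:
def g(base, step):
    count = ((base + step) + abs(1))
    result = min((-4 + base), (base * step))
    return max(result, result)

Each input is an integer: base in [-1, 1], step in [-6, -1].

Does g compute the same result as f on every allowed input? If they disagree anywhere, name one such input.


Although local variable names differ, plus statement counts differ, plus constant usage differs, plus min/max/abs usage differs, plus arithmetic usage differs, 18/18 inputs agree.
verdict: equivalent


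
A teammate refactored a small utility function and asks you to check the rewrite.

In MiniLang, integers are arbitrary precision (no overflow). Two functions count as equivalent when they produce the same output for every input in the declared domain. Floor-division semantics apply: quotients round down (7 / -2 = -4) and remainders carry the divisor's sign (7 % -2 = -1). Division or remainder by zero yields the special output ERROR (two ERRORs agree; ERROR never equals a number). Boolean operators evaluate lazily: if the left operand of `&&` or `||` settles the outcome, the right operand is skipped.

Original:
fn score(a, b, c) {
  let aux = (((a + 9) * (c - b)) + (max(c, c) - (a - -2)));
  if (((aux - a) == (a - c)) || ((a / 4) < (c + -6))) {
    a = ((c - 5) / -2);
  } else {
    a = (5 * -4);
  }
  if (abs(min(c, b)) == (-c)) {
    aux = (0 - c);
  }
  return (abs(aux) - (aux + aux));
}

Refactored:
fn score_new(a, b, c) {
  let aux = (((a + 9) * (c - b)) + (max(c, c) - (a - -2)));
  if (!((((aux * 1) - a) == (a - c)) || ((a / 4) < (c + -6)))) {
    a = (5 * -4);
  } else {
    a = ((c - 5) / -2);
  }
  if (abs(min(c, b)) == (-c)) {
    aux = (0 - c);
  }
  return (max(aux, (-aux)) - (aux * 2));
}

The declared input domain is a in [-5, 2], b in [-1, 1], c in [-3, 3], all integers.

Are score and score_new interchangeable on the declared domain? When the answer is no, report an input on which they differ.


Comparing the listings, the differences include: arithmetic usage differs, and boolean connective usage differs, and min/max/abs usage differs, and constant usage differs.
Tracing a=-3, b=-1, c=-3: score: aux becomes -14; next (((aux - a) == (a - c)) || ((a / 4) < (c + -6))) evaluates to false; next a becomes -20; next (abs(min(c, b)) == (-c)) evaluates to true; next aux becomes 3; next final value -3 | score_new: aux becomes -14; next (!((((aux * 1) - a) == (a - c)) || ((a / 4) < (c + -6)))) evaluates to true; next a becomes -20; next (abs(min(c, b)) == (-c)) evaluates to true; next aux becomes 3; next final value -3 — matching result -3.
Checked all 168 inputs in the declared domain: the outputs agree on every one.
verdict: equivalent


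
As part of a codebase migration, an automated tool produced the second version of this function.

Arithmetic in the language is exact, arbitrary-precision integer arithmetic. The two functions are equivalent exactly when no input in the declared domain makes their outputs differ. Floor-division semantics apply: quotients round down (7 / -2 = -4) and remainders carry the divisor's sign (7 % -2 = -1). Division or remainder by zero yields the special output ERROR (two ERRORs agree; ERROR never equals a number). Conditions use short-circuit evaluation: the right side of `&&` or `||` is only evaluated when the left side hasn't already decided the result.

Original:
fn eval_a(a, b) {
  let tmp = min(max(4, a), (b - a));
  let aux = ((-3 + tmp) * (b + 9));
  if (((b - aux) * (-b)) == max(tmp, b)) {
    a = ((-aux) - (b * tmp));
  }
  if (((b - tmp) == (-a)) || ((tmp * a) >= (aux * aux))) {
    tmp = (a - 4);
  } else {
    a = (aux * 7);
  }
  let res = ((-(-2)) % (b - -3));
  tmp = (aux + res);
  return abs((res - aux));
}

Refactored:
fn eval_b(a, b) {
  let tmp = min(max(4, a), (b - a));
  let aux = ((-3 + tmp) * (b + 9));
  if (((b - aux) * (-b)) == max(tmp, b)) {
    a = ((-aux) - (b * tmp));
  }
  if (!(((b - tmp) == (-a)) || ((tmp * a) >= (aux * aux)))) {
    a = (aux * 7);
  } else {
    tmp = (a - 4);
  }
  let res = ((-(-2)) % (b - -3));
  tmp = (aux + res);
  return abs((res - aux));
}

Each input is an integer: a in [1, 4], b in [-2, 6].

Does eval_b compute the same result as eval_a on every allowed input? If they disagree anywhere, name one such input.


Reading the diff, among the changes: boolean connective usage differs.
Tracing a=2, b=-2: eval_a: tmp=-4, then aux=-49, then (((b - aux) * (-b)) == max(tmp, b)) is false, then (((b - tmp) == (-a)) || ((tmp * a) >= (aux * aux))) is false, then a=-343, then res=0, then tmp=-49, then returns 49 | eval_b: tmp=-4, then aux=-49, then (((b - aux) * (-b)) == max(tmp, b)) is false, then (!(((b - tmp) == (-a)) || ((tmp * a) >= (aux * aux)))) is true, then a=-343, then res=0, then tmp=-49, then returns 49 — matching result 49.
Sweeping the whole domain (36 inputs) finds no disagreement.
verdict: equivalent


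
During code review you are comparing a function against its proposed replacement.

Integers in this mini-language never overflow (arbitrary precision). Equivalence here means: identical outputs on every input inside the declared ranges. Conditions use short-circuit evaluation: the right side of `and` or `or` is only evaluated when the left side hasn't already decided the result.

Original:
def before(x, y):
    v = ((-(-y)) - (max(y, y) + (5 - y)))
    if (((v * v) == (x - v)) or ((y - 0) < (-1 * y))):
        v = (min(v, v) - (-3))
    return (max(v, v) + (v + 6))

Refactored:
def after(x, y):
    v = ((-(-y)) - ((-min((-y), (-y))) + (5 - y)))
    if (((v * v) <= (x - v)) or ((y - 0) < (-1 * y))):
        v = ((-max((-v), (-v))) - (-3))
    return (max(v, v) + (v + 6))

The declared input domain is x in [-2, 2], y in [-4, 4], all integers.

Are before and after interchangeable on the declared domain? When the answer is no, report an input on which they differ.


Not equivalent: x=1, y=4 separates them (4 vs 10).
before: v=-1, then (((v * v) == (x - v)) or ((y - 0) < (-1 * y))) is false, then returns 4
after: v=-1, then (((v * v) <= (x - v)) or ((y - 0) < (-1 * y))) is true, then v=2, then returns 10
verdict: not equivalent; witness: x=1, y=4


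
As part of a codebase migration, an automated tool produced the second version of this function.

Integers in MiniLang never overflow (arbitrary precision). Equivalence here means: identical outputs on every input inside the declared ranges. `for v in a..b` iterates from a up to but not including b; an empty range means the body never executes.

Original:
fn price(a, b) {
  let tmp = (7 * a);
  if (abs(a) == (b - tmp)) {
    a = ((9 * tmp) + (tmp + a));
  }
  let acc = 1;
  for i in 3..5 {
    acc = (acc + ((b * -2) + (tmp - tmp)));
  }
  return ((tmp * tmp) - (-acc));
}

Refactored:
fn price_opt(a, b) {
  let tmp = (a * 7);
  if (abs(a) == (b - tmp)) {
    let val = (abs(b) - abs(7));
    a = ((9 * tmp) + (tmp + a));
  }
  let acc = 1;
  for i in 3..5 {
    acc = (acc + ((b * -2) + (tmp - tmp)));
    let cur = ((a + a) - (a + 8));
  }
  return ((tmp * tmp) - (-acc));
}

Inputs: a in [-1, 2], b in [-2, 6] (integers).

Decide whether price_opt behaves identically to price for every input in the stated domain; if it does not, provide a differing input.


Reading the diff, among the changes: min/max/abs usage differs, constant usage differs, statement counts differ, arithmetic usage differs, local variable names differ.
As a probe, take a=2, b=-1: price runs tmp = 14; (abs(a) == (b - tmp)) -> false; acc = 1; [i=3]; acc = 3; [i=4]; acc = 5; return 201; price_opt runs tmp = 14; (abs(a) == (b - tmp)) -> false; acc = 1; [i=3]; acc = 3; cur = -6; [i=4]; acc = 5; cur = -6; return 201; both end at 201.
Sweeping the whole domain (36 inputs) finds no disagreement.
verdict: equivalent
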